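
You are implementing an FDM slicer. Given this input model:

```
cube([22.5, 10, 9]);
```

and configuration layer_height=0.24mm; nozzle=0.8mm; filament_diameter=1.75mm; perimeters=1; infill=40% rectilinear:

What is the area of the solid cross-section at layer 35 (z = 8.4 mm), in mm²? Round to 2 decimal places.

At z = 8.4 mm: the 22.5×10 cube contributes its full rectangle (area 225.00 mm²). Overall, the cross-section is a single solid region. Net area = 225.00 mm².

225.00 mm²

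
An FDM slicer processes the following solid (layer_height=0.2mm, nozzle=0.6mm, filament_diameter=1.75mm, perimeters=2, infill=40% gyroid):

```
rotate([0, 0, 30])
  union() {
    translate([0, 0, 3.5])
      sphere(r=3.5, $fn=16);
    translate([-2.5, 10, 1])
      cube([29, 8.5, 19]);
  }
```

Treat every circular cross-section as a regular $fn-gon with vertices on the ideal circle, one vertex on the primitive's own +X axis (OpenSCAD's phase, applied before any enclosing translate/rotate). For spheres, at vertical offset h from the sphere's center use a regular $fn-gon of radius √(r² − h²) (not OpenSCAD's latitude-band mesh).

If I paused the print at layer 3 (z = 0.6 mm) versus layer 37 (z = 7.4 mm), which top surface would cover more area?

layer 37 (z = 7.4 mm)

Layer 3 (z = 0.6): the sphere: section is a regular 16-gon, circumradius = √(r²−h²) = √(3.5²−2.9²) = 1.960 (area = (16/2)·1.960²·sin(360°/16) = 11.76 mm²); the cube at (-2.5, 10) is not intersected at this z (z outside [1, 20]); Combining (union): only the r=3.5 sphere is present, so the union is just that shape — area = 11.76 mm²; (whole slice rotated 30° about Z — lengths, areas and connectivity unchanged). So its area = 11.76 mm². Layer 37 (z = 7.4): the sphere is absent (|z−center|=3.900 > r=3.5); the cube at (-2.5, 10) is present — its section is the full 29×8.5 rectangle (area 246.50 mm²); Combining (union): only the 29×8.5 cube at (-2.5, 10) is present, so the union is just that shape — area = 246.50 mm²; (rotated 30° about Z; rotation is an isometry so areas/perimeters/island counts are preserved). So its area = 246.50 mm². Layer 37 is larger (246.50 vs 11.76 mm²).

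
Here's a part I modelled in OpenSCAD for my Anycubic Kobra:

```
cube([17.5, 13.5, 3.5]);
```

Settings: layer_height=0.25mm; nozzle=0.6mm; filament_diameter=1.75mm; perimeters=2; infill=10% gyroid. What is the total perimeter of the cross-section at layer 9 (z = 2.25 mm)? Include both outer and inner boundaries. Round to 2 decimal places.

At z = 2.25 mm: the 17.5×13.5 cube contributes its full rectangle (perimeter 62.00 mm). Overall, the cross-section is a single solid region. Total boundary length (outer) = 62.00 mm.

62.00 mm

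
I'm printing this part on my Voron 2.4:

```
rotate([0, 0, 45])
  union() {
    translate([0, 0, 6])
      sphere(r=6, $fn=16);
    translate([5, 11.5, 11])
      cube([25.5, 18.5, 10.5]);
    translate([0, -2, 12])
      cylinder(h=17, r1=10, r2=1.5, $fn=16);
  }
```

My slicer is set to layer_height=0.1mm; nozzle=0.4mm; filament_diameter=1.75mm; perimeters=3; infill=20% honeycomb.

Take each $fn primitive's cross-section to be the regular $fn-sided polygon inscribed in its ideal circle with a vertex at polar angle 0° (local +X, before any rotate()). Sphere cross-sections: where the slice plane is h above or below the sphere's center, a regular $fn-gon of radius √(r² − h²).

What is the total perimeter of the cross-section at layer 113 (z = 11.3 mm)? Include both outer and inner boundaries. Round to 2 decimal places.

At z = 11.3 mm: the r=6 sphere slices to a regular 16-gon of circumradius 2.812 (√(r²−h²) with h=5.3 from center) (perimeter = 2·16·2.812·sin(180°/16) = 17.56 mm); the cube at (5, 11.5) is present — its section is the full 25.5×18.5 rectangle (perimeter 88.00 mm); the cone at (0, -2) does not reach this height (z outside [12, 29]); Merging all regions: the 2 present regions are separate (no shared area or edge), so areas and boundary lengths simply add and each stays a separate island — boundary = 105.56 mm; (whole slice rotated 45° about Z — lengths, areas and connectivity unchanged). Overall, the cross-section has 2 separate islands. Total boundary length (outer) = 105.56 mm.

105.56 mm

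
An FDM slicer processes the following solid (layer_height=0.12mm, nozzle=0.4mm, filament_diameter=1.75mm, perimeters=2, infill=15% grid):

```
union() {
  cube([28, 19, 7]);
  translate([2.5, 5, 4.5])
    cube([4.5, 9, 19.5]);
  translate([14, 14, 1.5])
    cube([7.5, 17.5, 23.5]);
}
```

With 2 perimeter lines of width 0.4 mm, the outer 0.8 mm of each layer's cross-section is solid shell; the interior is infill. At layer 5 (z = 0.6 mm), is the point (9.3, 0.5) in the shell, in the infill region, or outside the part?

shell

At z = 0.6 mm: the 28×19 cube contributes its full rectangle; the cube at (2.5, 5) does not reach this height (z outside [4.5, 24]); the cube at (14, 14) is not intersected at this z (z outside [1.5, 25]); Combining (union): only the 28×19 cube is present, so the union is just that shape — 1 connected region. Overall, the cross-section is a single solid region. The nearest boundary edge runs (0.00, 0.00)→(28.00, 0.00); distance from the point to it = 0.50 mm. The point is inside the cross-section, 0.50 mm from the nearest boundary — within the 0.8 mm shell band (2 × 0.4).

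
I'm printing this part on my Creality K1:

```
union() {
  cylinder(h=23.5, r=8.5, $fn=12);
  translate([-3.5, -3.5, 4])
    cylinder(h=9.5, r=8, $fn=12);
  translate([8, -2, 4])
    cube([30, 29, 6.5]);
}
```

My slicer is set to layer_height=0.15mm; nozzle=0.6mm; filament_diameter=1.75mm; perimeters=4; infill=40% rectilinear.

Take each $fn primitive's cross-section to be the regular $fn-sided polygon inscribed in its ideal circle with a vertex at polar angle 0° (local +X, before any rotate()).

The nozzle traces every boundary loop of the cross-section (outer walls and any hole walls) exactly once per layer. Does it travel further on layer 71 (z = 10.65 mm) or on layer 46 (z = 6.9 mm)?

layer 46 (z = 6.9 mm)

Layer 71 (z = 10.65): the cylinder: section is a regular 12-gon, circumradius r=8.5 (perimeter = 2·12·8.500·sin(180°/12) = 52.80 mm); the r=8 cylinder at (-3.5, -3.5) gives a regular 12-gon of circumradius 8 (constant along its height) (perimeter = 2·12·8.000·sin(180°/12) = 49.69 mm); the cube at (8, -2) is absent (z outside [4, 10.5]); Merging all regions: the regions partially overlap (shared area 125.35 mm²), so the edge portions inside another operand are dropped and the merged outline is re-measured after clipping — boundary = 61.40 mm. So its perimeter = 61.40 mm. Layer 46 (z = 6.9): the r=8.5 cylinder gives a regular 12-gon of circumradius 8.5 (constant along its height) (perimeter = 2·12·8.500·sin(180°/12) = 52.80 mm); the cylinder at (-3.5, -3.5): section is a regular 12-gon, circumradius r=8 (perimeter = 2·12·8.000·sin(180°/12) = 49.69 mm); the cube at (8, -2) (footprint 30×29) is included at this height (perimeter 118.00 mm); Merging all regions: the regions partially overlap (shared area 126.28 mm²), so the edge portions inside another operand are dropped and the merged outline is re-measured after clipping — boundary = 171.81 mm. So its perimeter = 171.81 mm. Layer 46 is larger (171.81 vs 61.40 mm).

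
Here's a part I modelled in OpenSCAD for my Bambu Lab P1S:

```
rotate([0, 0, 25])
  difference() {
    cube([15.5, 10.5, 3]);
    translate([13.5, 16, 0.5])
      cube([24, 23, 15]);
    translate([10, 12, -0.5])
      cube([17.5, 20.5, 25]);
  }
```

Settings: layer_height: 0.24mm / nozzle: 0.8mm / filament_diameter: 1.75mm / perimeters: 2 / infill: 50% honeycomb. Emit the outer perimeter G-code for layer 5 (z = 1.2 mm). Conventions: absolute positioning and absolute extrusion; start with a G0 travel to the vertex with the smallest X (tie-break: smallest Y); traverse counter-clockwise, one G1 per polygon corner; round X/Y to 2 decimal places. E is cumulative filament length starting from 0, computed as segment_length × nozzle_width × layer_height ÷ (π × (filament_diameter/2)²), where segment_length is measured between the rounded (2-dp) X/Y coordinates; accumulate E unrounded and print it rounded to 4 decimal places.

G0 X-4.44 Y9.52 Z1.20
G1 X0.00 Y0.00 E0.8385
G1 X14.05 Y6.55 E2.0759
G1 X9.61 Y16.07 E2.9144
G1 X-4.44 Y9.52 E4.1519

At z = 1.2 mm: the cube (footprint 15.5×10.5) is included at this height; the 24×23 cube at (13.5, 16) contributes its full rectangle; the cube at (10, 12) is present — its section is the full 17.5×20.5 rectangle; Subtracting the remaining from the first: starting from the 15.5×10.5 cube, the 24×23 cube at (13.5, 16) misses the remaining region (no effect); the 17.5×20.5 cube at (10, 12) misses the remaining region (no effect) — 1 connected region; (whole slice rotated 25° about Z — lengths, areas and connectivity unchanged). The outline is a single polygon with 4 vertices. Extrusion per mm of travel: 0.8 × 0.24 / (π × 0.875²) = 0.079824. Accumulating E over each segment gives final E = 4.1519.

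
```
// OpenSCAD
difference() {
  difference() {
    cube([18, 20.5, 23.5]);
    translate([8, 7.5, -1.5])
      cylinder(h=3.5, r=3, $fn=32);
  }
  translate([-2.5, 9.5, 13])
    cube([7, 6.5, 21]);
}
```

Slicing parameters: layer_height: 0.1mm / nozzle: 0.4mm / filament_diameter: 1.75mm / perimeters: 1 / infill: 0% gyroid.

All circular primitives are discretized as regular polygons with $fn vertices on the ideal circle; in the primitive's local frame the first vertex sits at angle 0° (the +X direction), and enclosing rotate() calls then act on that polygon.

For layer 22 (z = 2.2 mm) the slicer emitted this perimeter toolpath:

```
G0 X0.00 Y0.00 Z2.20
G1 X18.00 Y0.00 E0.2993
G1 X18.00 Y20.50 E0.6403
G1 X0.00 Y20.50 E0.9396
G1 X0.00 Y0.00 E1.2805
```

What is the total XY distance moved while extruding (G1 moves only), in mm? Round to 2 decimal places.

77.00 mm

Sum the Euclidean lengths of each G1 segment: total = 77.00 mm.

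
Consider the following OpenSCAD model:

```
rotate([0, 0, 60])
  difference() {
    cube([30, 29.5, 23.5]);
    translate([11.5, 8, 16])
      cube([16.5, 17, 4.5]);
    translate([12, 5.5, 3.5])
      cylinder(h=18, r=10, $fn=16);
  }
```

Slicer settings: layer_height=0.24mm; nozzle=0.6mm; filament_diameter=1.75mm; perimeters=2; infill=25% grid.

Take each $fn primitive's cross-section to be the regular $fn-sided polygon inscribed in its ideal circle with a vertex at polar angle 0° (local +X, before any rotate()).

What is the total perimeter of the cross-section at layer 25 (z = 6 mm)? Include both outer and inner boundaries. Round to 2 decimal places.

145.80 mm

At z = 6 mm: the cube is present — its section is the full 30×29.5 rectangle (perimeter 119.00 mm); the cube at (11.5, 8) does not reach this height (z outside [16, 20.5]); the r=10 cylinder at (12, 5.5) contributes a regular 16-gon of circumradius 10 (perimeter = 2·16·10.000·sin(180°/16) = 62.43 mm); Taking the first minus the rest: starting from the 30×29.5 cube, the r=10 cylinder at (12, 5.5) partially overlaps it — only the 255.74 mm² overlap (of its 306.15 mm²) is removed, clipping the outline — boundary = 145.80 mm; (whole slice rotated 60° about Z — lengths, areas and connectivity unchanged). Overall, the cross-section is a single solid region. Total boundary length (outer) = 145.80 mm.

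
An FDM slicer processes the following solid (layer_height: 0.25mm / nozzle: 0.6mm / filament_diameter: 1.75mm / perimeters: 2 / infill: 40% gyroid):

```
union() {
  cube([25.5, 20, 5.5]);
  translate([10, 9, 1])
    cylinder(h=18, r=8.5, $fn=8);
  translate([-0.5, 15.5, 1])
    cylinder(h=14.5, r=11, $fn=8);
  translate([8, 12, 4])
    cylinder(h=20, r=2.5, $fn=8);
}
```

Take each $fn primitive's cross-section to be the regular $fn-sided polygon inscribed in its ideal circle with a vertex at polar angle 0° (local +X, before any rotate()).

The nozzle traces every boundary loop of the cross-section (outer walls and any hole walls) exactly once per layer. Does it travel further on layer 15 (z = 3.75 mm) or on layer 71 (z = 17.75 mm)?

Layer 15 (z = 3.75): the cube (footprint 25.5×20) is included at this height (perimeter 91.00 mm); the cylinder at (10, 9): section is a regular 8-gon, circumradius r=8.5 (perimeter = 2·8·8.500·sin(180°/8) = 52.04 mm); the cylinder at (-0.5, 15.5): section is a regular 8-gon, circumradius r=11 (perimeter = 2·8·11.000·sin(180°/8) = 67.35 mm); the cylinder at (8, 12) is absent (z outside [4, 24]); Taking the union: the regions partially overlap (shared area 327.52 mm²), so the edge portions inside another operand are dropped and the merged outline is re-measured after clipping — boundary = 113.26 mm. So its perimeter = 113.26 mm. Layer 71 (z = 17.75): the cube is not intersected at this z (z outside [0, 5.5]); the cylinder at (10, 9): section is a regular 8-gon, circumradius r=8.5 (perimeter = 2·8·8.500·sin(180°/8) = 52.04 mm); the cylinder at (-0.5, 15.5) is not intersected at this z (z outside [1, 15.5]); the r=2.5 cylinder at (8, 12) gives a regular 8-gon of circumradius 2.5 (constant along its height) (perimeter = 2·8·2.500·sin(180°/8) = 15.31 mm); Combining (union): the r=2.5 cylinder at (8, 12) lies entirely inside the r=8.5 cylinder at (10, 9), so the union is just the r=8.5 cylinder at (10, 9) — boundary = 52.04 mm. So its perimeter = 52.04 mm. Layer 15 is larger (113.26 vs 52.04 mm).

layer 15 (z = 3.75 mm)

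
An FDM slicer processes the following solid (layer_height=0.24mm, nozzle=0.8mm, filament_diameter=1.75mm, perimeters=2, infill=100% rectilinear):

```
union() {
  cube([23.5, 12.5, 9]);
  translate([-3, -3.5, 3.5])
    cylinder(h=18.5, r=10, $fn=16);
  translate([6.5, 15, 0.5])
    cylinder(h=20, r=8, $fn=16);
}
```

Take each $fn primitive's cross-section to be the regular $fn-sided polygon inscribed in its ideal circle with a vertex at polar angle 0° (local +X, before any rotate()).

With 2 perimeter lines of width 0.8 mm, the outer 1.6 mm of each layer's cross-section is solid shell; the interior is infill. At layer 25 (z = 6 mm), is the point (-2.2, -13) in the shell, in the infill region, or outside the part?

At z = 6 mm: the 23.5×12.5 cube contributes its full rectangle; the r=10 cylinder at (-3, -3.5) contributes a regular 16-gon of circumradius 10; the r=8 cylinder at (6.5, 15) contributes a regular 16-gon of circumradius 8; Combining (union): the regions partially overlap (shared area 82.23 mm²), so overlapping operands fuse into one piece — 1 connected region. Overall, the cross-section is a single solid region. The nearest boundary edge runs (0.83, -12.74)→(-3.00, -13.50); distance from the point to it = 0.33 mm. The point is inside the cross-section, 0.33 mm from the nearest boundary — within the 1.6 mm shell band (2 × 0.8).

shell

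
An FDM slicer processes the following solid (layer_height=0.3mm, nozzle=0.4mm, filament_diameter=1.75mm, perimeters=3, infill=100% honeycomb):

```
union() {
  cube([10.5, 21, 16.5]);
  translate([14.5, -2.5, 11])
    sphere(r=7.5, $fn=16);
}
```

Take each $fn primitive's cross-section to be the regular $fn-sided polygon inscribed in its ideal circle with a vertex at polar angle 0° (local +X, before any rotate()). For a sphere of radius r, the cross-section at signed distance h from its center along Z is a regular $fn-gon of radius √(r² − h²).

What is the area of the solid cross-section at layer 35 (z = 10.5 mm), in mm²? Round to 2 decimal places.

385.21 mm²

At z = 10.5 mm: the 10.5×21 cube contributes its full rectangle (area 220.50 mm²); the r=7.5 sphere at (14.5, -2.5) slices to a regular 16-gon of circumradius 7.483 (√(r²−h²) with h=0.5 from center) (area = (16/2)·7.483²·sin(360°/16) = 171.44 mm²); Combining (union): the regions partially overlap — summed areas 391.94 mm² minus the doubly-counted overlap 6.73 mm² gives 385.21 mm² — area = 385.21 mm². Overall, the cross-section is a single solid region. Net area = 385.21 mm².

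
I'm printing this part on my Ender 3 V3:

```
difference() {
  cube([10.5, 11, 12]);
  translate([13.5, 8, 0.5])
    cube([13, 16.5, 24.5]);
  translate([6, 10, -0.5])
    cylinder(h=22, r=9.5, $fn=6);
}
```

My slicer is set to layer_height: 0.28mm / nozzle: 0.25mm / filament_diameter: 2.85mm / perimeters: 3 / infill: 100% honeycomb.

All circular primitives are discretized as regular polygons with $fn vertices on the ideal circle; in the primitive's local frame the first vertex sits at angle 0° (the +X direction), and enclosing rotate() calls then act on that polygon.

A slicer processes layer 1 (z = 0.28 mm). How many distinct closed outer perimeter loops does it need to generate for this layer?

1

At z = 0.28 mm: the 10.5×11 cube contributes its full rectangle; the cube at (13.5, 8) is absent (z outside [0.5, 25]); the r=9.5 cylinder at (6, 10) contributes a regular 6-gon of circumradius 9.5; After the difference (first − rest): starting from the 10.5×11 cube, the r=9.5 cylinder at (6, 10) partially overlaps it — only the 95.53 mm² overlap (of its 234.48 mm²) is removed, clipping the outline — 1 connected region. The result has 1 disconnected region.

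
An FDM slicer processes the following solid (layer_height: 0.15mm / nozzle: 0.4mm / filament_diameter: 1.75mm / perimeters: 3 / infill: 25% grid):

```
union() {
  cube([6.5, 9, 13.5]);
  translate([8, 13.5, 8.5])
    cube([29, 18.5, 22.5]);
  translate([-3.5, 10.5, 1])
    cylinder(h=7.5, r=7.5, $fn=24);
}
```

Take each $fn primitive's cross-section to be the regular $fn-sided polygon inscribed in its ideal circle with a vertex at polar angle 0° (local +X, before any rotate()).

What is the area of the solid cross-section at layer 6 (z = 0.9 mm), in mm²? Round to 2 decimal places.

58.50 mm²

At z = 0.9 mm: the cube (footprint 6.5×9) is included at this height (area 58.50 mm²); the cube at (8, 13.5) does not reach this height (z outside [8.5, 31]); the cylinder at (-3.5, 10.5) is absent (z outside [1, 8.5]); Taking the union: only the 6.5×9 cube is present, so the union is just that shape — area = 58.50 mm². Overall, the cross-section is a single solid region. Net area = 58.50 mm².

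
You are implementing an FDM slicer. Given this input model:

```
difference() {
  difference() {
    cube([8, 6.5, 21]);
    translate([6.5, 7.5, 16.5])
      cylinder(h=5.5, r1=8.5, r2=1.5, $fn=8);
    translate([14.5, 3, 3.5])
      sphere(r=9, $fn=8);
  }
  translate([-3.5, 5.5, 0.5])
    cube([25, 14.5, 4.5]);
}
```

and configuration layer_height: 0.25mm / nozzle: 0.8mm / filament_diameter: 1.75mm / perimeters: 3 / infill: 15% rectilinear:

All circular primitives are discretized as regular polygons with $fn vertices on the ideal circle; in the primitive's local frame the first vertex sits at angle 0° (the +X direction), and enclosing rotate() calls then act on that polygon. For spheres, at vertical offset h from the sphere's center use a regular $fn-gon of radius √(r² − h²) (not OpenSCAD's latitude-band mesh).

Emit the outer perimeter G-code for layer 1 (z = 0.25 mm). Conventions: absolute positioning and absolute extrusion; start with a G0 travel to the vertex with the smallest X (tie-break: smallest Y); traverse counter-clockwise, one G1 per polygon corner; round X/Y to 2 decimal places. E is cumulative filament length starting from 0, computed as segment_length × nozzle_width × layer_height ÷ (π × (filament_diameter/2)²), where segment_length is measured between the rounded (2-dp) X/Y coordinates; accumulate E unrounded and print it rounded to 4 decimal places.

G0 X0.00 Y0.00 Z0.25
G1 X7.35 Y0.00 E0.6112
G1 X6.11 Y3.00 E0.8811
G1 X7.56 Y6.50 E1.1961
G1 X0.00 Y6.50 E1.8247
G1 X0.00 Y0.00 E2.3652

At z = 0.25 mm: the cube (footprint 8×6.5) is included at this height; the cone at (6.5, 7.5) does not reach this height (z outside [16.5, 22]); the r=9 sphere at (14.5, 3) slices to a regular 8-gon of circumradius 8.393 (√(r²−h²) with h=3.25 from center); Taking the first minus the rest: starting from the 8×6.5 cube, the r=9 sphere at (14.5, 3) partially overlaps it — only the 7.90 mm² overlap (of its 199.23 mm²) is removed, clipping the outline — 1 connected region; the cube at (-3.5, 5.5) does not reach this height (z outside [0.5, 5]); Taking the first minus the rest: none of the subtracted shapes is present at this height, so the result so far is unchanged — 1 connected region. The outline is a single polygon with 5 vertices. Extrusion per mm of travel: 0.8 × 0.25 / (π × 0.875²) = 0.083150. Accumulating E over each segment gives final E = 2.3652.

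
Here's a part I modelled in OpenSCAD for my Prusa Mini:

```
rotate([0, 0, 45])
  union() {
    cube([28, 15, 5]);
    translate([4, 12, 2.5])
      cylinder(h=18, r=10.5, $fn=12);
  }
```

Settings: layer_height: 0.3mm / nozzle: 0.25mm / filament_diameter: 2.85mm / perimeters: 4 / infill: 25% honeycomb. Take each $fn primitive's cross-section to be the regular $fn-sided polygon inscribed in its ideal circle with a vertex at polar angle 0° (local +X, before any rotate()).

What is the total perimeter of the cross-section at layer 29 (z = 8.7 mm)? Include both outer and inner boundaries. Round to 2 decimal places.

65.22 mm

At z = 8.7 mm: the cube is not intersected at this z (z outside [0, 5]); the r=10.5 cylinder at (4, 12) gives a regular 12-gon of circumradius 10.5 (constant along its height) (perimeter = 2·12·10.500·sin(180°/12) = 65.22 mm); Combining (union): only the r=10.5 cylinder at (4, 12) is present, so the union is just that shape — boundary = 65.22 mm; (whole slice rotated 45° about Z — lengths, areas and connectivity unchanged). Overall, the cross-section is a single solid region. Total boundary length (outer) = 65.22 mm.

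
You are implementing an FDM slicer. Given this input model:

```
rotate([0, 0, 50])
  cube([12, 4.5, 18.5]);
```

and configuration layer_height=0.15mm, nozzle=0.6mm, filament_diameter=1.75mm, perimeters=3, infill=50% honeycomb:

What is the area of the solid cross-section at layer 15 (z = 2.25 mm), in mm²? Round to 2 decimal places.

At z = 2.25 mm: the cube (footprint 12×4.5) is included at this height (area 54.00 mm²); (whole slice rotated 50° about Z — lengths, areas and connectivity unchanged). Overall, the cross-section is a single solid region. Net area = 54.00 mm².

54.00 mm²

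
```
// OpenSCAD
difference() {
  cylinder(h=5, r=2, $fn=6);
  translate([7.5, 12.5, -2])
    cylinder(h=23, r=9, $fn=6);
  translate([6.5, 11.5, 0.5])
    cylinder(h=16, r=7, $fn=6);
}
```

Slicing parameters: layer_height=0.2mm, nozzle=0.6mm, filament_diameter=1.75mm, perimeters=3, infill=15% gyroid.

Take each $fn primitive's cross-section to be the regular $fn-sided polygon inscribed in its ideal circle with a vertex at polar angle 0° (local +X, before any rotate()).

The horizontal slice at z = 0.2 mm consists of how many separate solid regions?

1

At z = 0.2 mm: the cylinder: section is a regular 6-gon, circumradius r=2; the r=9 cylinder at (7.5, 12.5) contributes a regular 6-gon of circumradius 9; the cylinder at (6.5, 11.5) is absent (z outside [0.5, 16.5]); Subtracting the remaining from the first: starting from the r=2 cylinder, the r=9 cylinder at (7.5, 12.5) misses the remaining region (no effect) — 1 connected region. The result has 1 disconnected region.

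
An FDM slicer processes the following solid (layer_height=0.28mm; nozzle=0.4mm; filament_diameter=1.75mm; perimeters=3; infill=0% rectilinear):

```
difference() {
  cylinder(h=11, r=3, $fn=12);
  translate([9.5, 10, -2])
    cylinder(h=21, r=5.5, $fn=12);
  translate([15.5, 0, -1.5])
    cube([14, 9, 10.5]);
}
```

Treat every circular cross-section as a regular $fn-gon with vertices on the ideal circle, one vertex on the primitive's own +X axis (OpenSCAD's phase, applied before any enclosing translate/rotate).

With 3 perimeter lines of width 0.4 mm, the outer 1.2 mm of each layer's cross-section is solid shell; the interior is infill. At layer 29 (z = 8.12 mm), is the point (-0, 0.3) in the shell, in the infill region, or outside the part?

infill

At z = 8.12 mm: the r=3 cylinder gives a regular 12-gon of circumradius 3 (constant along its height); the r=5.5 cylinder at (9.5, 10) gives a regular 12-gon of circumradius 5.5 (constant along its height); the cube at (15.5, 0) (footprint 14×9) is included at this height; Subtracting the remaining from the first: starting from the r=3 cylinder, the r=5.5 cylinder at (9.5, 10) misses the remaining region (no effect); the 14×9 cube at (15.5, 0) misses the remaining region (no effect) — 1 connected region. Overall, the cross-section is a single solid region. The nearest boundary edge runs (-1.50, 2.60)→(0.00, 3.00); distance from the point to it = 2.61 mm. The point is inside the cross-section and 2.61 mm from the nearest boundary — more than the 1.2 mm shell width (3 × 0.4), so it's in the infill interior.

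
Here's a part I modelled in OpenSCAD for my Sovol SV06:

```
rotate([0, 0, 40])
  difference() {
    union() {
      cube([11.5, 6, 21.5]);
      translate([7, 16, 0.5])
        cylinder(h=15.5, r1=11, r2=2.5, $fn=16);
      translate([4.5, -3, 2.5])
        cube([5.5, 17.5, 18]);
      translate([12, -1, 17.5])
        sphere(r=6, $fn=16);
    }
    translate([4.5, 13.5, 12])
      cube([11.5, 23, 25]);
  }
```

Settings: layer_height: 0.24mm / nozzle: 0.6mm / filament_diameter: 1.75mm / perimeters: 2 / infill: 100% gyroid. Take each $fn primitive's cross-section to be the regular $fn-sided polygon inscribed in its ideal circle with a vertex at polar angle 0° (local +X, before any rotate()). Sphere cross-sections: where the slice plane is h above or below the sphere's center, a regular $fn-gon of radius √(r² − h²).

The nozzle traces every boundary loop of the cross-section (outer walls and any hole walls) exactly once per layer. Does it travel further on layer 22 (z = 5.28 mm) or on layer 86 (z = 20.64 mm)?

Layer 22 (z = 5.28): the 11.5×6 cube contributes its full rectangle (perimeter 35.00 mm); the cone at (7, 16) contributes a regular 16-gon of circumradius 8.379 (interpolated between r1=11 and r2=2.5 at t=0.308) (perimeter = 2·16·8.379·sin(180°/16) = 52.31 mm); the cube at (4.5, -3) (footprint 5.5×17.5) is included at this height (perimeter 46.00 mm); the sphere at (12, -1) is absent (|z−center|=12.220 > r=6); Combining (union): the regions partially overlap (shared area 69.32 mm²), so the edge portions inside another operand are dropped and the merged outline is re-measured after clipping — boundary = 86.54 mm; the cube at (4.5, 13.5) is absent (z outside [12, 37]); Taking the first minus the rest: none of the subtracted shapes is present at this height, so that combined region is unchanged — boundary = 86.54 mm; (whole slice rotated 40° about Z — lengths, areas and connectivity unchanged). So its perimeter = 86.54 mm. Layer 86 (z = 20.64): the cube is present — its section is the full 11.5×6 rectangle (perimeter 35.00 mm); the cone at (7, 16) is not intersected at this z (z outside [0.5, 16]); the cube at (4.5, -3) is not intersected at this z (z outside [2.5, 20.5]); the r=6 sphere at (12, -1) contributes a regular 16-gon of circumradius √(6²−3.14²) = 5.113 (perimeter = 2·16·5.113·sin(180°/16) = 31.92 mm); Combining (union): the regions partially overlap (shared area 12.96 mm²), so the edge portions inside another operand are dropped and the merged outline is re-measured after clipping — boundary = 52.04 mm; the cube at (4.5, 13.5) is present — its section is the full 11.5×23 rectangle (perimeter 69.00 mm); Taking the first minus the rest: starting from the result so far, the 11.5×23 cube at (4.5, 13.5) misses the remaining region (no effect) — boundary = 52.04 mm; (rotated 40° about Z; rotation is an isometry so areas/perimeters/island counts are preserved). So its perimeter = 52.04 mm. Layer 22 is larger (86.54 vs 52.04 mm).

layer 22 (z = 5.28 mm)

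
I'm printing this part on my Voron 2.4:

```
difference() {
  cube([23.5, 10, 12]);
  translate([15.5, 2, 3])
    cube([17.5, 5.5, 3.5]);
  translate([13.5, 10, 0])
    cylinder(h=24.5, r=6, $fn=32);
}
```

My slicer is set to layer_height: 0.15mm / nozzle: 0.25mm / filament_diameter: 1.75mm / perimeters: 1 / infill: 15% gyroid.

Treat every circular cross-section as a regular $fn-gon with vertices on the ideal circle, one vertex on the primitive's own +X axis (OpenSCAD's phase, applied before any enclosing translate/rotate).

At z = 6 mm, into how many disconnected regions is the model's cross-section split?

2

At z = 6 mm: the cube (footprint 23.5×10) is included at this height; the cube at (15.5, 2) (footprint 17.5×5.5) is included at this height; the r=6 cylinder at (13.5, 10) contributes a regular 32-gon of circumradius 6; After the difference (first − rest): starting from the 23.5×10 cube, the 17.5×5.5 cube at (15.5, 2) partially overlaps it — only the 44.00 mm² overlap (of its 96.25 mm²) is removed, clipping the outline; the r=6 cylinder at (13.5, 10) partially overlaps it — only the 49.33 mm² overlap (of its 112.37 mm²) is removed, clipping the outline — 2 connected regions. The result has 2 disconnected regions.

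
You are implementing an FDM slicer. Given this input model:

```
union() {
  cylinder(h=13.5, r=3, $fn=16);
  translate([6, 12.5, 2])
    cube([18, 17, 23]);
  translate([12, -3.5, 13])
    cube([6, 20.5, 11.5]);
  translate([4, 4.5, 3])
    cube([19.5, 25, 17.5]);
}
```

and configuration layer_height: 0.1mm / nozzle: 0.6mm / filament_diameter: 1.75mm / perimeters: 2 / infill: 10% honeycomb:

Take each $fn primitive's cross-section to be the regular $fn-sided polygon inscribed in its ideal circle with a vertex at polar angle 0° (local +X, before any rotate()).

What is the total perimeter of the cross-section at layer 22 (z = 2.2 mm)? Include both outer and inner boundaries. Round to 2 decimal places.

At z = 2.2 mm: the r=3 cylinder gives a regular 16-gon of circumradius 3 (constant along its height) (perimeter = 2·16·3.000·sin(180°/16) = 18.73 mm); the 18×17 cube at (6, 12.5) contributes its full rectangle (perimeter 70.00 mm); the cube at (12, -3.5) is absent (z outside [13, 24.5]); the cube at (4, 4.5) is absent (z outside [3, 20.5]); Merging all regions: the 2 present regions are separate (no shared area or edge), so areas and boundary lengths simply add and each stays a separate island — boundary = 88.73 mm. Overall, the cross-section has 2 separate islands. Total boundary length (outer) = 88.73 mm.

88.73 mm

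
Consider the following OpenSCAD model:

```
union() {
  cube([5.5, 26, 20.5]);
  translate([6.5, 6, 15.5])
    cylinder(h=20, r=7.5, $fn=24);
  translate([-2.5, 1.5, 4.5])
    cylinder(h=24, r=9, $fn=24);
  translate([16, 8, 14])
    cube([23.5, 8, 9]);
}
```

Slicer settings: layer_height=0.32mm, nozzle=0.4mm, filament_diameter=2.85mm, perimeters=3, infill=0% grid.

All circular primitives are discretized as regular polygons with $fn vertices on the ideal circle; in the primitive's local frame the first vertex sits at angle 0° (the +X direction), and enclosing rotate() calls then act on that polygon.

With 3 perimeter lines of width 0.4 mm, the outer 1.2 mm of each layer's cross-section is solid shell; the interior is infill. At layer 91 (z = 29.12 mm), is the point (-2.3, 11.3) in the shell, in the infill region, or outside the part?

At z = 29.12 mm: the cube does not reach this height (z outside [0, 20.5]); the r=7.5 cylinder at (6.5, 6) contributes a regular 24-gon of circumradius 7.5; the cylinder at (-2.5, 1.5) is not intersected at this z (z outside [4.5, 28.5]); the cube at (16, 8) is not intersected at this z (z outside [14, 23]); Taking the union: only the r=7.5 cylinder at (6.5, 6) is present, so the union is just that shape — 1 connected region. Overall, the cross-section is a single solid region. The nearest boundary edge runs (1.20, 11.30)→(0.00, 9.75); distance from the point to it = 2.78 mm. The point is not inside any of the regions above, so it lies outside the cross-section (2.78 mm from the nearest boundary).

outside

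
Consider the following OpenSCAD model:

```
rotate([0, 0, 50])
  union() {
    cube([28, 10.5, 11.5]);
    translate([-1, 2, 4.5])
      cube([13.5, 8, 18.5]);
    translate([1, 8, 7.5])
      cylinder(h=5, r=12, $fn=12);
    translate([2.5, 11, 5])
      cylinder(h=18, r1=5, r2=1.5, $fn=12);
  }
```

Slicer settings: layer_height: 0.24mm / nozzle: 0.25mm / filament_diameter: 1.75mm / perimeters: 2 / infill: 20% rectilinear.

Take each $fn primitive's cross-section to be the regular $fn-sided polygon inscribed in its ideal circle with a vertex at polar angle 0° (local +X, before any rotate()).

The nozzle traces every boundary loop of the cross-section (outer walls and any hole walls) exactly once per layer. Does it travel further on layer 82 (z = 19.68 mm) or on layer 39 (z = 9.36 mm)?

Layer 82 (z = 19.68): the cube is absent (z outside [0, 11.5]); the cube at (-1, 2) is present — its section is the full 13.5×8 rectangle (perimeter 43.00 mm); the cylinder at (1, 8) is not intersected at this z (z outside [7.5, 12.5]); the cone at (2.5, 11) contributes a regular 12-gon of circumradius 2.146 (interpolated between r1=5 and r2=1.5 at t=0.816) (perimeter = 2·12·2.146·sin(180°/12) = 13.33 mm); Combining (union): the regions partially overlap (shared area 2.88 mm²), so the edge portions inside another operand are dropped and the merged outline is re-measured after clipping — boundary = 47.98 mm; (rotated 50° about Z; rotation is an isometry so areas/perimeters/island counts are preserved). So its perimeter = 47.98 mm. Layer 39 (z = 9.36): the 28×10.5 cube contributes its full rectangle (perimeter 77.00 mm); the cube at (-1, 2) is present — its section is the full 13.5×8 rectangle (perimeter 43.00 mm); the r=12 cylinder at (1, 8) gives a regular 12-gon of circumradius 12 (constant along its height) (perimeter = 2·12·12.000·sin(180°/12) = 74.54 mm); the cone at (2.5, 11) (r1=5→r2=1.5) has section circumradius 4.152 here — a regular 12-gon (perimeter = 2·12·4.152·sin(180°/12) = 25.79 mm); Combining (union): the regions partially overlap (shared area 285.35 mm²), so the edge portions inside another operand are dropped and the merged outline is re-measured after clipping — boundary = 107.69 mm; (whole slice rotated 50° about Z — lengths, areas and connectivity unchanged). So its perimeter = 107.69 mm. Layer 39 is larger (107.69 vs 47.98 mm).

layer 39 (z = 9.36 mm)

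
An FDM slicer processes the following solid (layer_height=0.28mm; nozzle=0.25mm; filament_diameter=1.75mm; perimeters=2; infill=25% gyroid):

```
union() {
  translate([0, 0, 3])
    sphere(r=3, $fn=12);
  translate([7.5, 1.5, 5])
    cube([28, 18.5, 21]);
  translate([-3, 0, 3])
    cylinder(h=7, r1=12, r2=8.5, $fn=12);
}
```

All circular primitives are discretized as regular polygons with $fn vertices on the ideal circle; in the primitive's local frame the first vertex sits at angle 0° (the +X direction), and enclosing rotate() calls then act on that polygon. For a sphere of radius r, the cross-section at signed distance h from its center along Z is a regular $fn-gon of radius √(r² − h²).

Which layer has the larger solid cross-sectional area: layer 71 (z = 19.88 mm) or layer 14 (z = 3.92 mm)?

Layer 71 (z = 19.88): the sphere is absent (|z−center|=16.880 > r=3); the cube at (7.5, 1.5) (footprint 28×18.5) is included at this height (area 518.00 mm²); the cone at (-3, 0) does not reach this height (z outside [3, 10]); Merging all regions: only the 28×18.5 cube at (7.5, 1.5) is present, so the union is just that shape — area = 518.00 mm². So its area = 518.00 mm². Layer 14 (z = 3.92): the r=3 sphere slices to a regular 12-gon of circumradius 2.855 (√(r²−h²) with h=0.92 from center) (area = (12/2)·2.855²·sin(360°/12) = 24.46 mm²); the cube at (7.5, 1.5) is not intersected at this z (z outside [5, 26]); the cone at (-3, 0) contributes a regular 12-gon of circumradius 11.540 (interpolated between r1=12 and r2=8.5 at t=0.131) (area = (12/2)·11.540²·sin(360°/12) = 399.51 mm²); Combining (union): the r=3 sphere lies entirely inside the cone at (-3, 0), so the union is just the cone at (-3, 0) — area = 399.51 mm². So its area = 399.51 mm². Layer 71 is larger (518.00 vs 399.51 mm²).

layer 71 (z = 19.88 mm)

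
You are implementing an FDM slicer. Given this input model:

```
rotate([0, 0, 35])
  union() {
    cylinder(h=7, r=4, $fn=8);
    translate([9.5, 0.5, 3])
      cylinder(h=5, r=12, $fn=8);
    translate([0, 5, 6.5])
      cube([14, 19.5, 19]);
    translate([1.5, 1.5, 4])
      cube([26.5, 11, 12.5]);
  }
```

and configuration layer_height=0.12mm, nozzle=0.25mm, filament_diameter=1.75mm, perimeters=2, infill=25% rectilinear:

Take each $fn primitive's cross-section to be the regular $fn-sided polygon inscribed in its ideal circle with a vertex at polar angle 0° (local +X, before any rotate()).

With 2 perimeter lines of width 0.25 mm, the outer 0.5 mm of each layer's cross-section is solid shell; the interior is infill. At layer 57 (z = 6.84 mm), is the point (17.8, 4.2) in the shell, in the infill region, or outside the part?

infill

At z = 6.84 mm: the r=4 cylinder gives a regular 8-gon of circumradius 4 (constant along its height); the r=12 cylinder at (9.5, 0.5) contributes a regular 8-gon of circumradius 12; the cube at (0, 5) is present — its section is the full 14×19.5 rectangle; the cube at (1.5, 1.5) (footprint 26.5×11) is included at this height; Combining (union): the regions partially overlap (shared area 298.83 mm²), so overlapping operands fuse into one piece — 1 connected region; (rotated 35° about Z; rotation is an isometry so areas/perimeters/island counts are preserved). Overall, the cross-section is a single solid region. Undo the 35° rotation: the query point maps to (16.990, -6.769) in the un-rotated model frame. The nearest boundary edge runs (21.50, 0.50)→(17.99, -7.99); distance from the point to it = 1.38 mm. The point is inside the cross-section and 1.38 mm from the nearest boundary — more than the 0.5 mm shell width (2 × 0.25), so it's in the infill interior.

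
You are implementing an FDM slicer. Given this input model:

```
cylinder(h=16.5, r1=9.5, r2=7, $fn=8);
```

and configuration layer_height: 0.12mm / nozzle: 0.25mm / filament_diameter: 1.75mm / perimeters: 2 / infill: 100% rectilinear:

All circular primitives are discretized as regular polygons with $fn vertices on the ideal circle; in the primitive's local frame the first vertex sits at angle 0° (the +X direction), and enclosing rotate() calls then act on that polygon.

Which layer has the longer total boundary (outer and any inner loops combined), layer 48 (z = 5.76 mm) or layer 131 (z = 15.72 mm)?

layer 48 (z = 5.76 mm)

Layer 48 (z = 5.76): the cone contributes a regular 8-gon of circumradius 8.627 (interpolated between r1=9.5 and r2=7 at t=0.349) (perimeter = 2·8·8.627·sin(180°/8) = 52.82 mm). So its perimeter = 52.82 mm. Layer 131 (z = 15.72): the cone (r1=9.5→r2=7) has section circumradius 7.118 here — a regular 8-gon (perimeter = 2·8·7.118·sin(180°/8) = 43.58 mm). So its perimeter = 43.58 mm. Layer 48 is larger (52.82 vs 43.58 mm).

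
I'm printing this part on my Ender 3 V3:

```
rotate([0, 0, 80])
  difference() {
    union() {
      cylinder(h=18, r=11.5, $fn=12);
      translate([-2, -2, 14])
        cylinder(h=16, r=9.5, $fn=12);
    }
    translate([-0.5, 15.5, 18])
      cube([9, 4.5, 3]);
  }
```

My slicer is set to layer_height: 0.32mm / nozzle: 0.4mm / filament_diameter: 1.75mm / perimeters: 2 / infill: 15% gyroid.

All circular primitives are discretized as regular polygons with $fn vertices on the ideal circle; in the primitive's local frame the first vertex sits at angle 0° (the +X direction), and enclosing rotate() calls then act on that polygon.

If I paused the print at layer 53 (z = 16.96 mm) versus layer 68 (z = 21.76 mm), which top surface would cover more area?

Layer 53 (z = 16.96): the r=11.5 cylinder contributes a regular 12-gon of circumradius 11.5 (area = (12/2)·11.500²·sin(360°/12) = 396.75 mm²); the r=9.5 cylinder at (-2, -2) contributes a regular 12-gon of circumradius 9.5 (area = (12/2)·9.500²·sin(360°/12) = 270.75 mm²); Combining (union): the regions partially overlap — summed areas 667.50 mm² minus the doubly-counted overlap 260.79 mm² gives 406.71 mm² — area = 406.71 mm²; the cube at (-0.5, 15.5) is absent (z outside [18, 21]); Subtracting the remaining from the first: none of the subtracted shapes is present at this height, so the result so far is unchanged — area = 406.71 mm²; (whole slice rotated 80° about Z — lengths, areas and connectivity unchanged). So its area = 406.71 mm². Layer 68 (z = 21.76): the cylinder does not reach this height (z outside [0, 18]); the r=9.5 cylinder at (-2, -2) gives a regular 12-gon of circumradius 9.5 (constant along its height) (area = (12/2)·9.500²·sin(360°/12) = 270.75 mm²); Combining (union): only the r=9.5 cylinder at (-2, -2) is present, so the union is just that shape — area = 270.75 mm²; the cube at (-0.5, 15.5) is absent (z outside [18, 21]); After the difference (first − rest): none of the subtracted shapes is present at this height, so the result so far is unchanged — area = 270.75 mm²; (whole slice rotated 80° about Z — lengths, areas and connectivity unchanged). So its area = 270.75 mm². Layer 53 is larger (406.71 vs 270.75 mm²).

layer 53 (z = 16.96 mm)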